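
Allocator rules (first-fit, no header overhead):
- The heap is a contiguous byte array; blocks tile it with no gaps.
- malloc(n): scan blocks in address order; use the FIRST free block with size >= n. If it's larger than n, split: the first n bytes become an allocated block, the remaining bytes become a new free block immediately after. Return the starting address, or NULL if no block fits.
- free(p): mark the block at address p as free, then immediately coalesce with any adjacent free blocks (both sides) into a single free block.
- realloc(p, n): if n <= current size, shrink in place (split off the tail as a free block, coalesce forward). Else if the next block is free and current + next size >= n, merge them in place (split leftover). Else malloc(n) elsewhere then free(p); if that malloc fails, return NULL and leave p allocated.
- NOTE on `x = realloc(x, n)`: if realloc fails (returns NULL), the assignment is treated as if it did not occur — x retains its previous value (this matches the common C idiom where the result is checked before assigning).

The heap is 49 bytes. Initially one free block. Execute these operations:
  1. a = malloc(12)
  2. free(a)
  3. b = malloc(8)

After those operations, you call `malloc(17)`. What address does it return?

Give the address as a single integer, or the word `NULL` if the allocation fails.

Answer: 8

Derivation:
Op 1: a = malloc(12) -> a = 0; heap: [0-11 ALLOC][12-48 FREE]
Op 2: free(a) -> (freed a); heap: [0-48 FREE]
Op 3: b = malloc(8) -> b = 0; heap: [0-7 ALLOC][8-48 FREE]
malloc(17): first-fit scan over [0-7 ALLOC][8-48 FREE] -> 8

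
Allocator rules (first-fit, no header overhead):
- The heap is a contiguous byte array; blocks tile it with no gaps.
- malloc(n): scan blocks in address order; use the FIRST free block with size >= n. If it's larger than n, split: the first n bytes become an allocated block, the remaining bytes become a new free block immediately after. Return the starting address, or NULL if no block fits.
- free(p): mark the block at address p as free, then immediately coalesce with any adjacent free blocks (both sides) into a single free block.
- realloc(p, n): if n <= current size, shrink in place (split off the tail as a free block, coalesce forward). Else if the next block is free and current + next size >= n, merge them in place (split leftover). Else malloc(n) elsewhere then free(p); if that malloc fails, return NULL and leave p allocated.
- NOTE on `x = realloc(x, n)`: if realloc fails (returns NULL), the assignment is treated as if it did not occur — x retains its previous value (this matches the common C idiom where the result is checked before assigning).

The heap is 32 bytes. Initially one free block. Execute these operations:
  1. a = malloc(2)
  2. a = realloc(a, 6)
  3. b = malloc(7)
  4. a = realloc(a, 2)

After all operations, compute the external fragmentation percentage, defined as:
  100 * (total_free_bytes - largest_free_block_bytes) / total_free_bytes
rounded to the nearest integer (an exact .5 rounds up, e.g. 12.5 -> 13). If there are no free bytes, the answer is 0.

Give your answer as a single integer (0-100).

Answer: 17

Derivation:
Op 1: a = malloc(2) -> a = 0; heap: [0-1 ALLOC][2-31 FREE]
Op 2: a = realloc(a, 6) -> a = 0; heap: [0-5 ALLOC][6-31 FREE]
Op 3: b = malloc(7) -> b = 6; heap: [0-5 ALLOC][6-12 ALLOC][13-31 FREE]
Op 4: a = realloc(a, 2) -> a = 0; heap: [0-1 ALLOC][2-5 FREE][6-12 ALLOC][13-31 FREE]
Free blocks: [4 19] total_free=23 largest=19 -> 100*(23-19)/23 = 400/23 ≈ 17.391 -> rounds to 17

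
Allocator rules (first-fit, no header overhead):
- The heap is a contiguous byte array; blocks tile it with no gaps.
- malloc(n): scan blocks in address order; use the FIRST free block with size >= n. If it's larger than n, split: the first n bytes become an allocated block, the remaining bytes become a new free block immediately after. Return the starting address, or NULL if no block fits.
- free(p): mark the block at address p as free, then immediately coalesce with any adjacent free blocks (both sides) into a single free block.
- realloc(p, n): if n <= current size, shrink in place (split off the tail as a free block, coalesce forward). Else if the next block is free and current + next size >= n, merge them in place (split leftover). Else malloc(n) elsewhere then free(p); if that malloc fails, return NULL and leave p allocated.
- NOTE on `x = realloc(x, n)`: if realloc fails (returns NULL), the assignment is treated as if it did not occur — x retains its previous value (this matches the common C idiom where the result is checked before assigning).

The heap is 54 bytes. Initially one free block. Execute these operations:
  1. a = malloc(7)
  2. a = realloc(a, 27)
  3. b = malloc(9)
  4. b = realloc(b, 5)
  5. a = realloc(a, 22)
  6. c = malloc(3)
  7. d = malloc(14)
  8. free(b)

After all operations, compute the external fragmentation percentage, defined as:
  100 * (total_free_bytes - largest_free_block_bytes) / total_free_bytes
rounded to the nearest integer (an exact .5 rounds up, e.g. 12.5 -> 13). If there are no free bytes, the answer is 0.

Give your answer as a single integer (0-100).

Op 1: a = malloc(7) -> a = 0; heap: [0-6 ALLOC][7-53 FREE]
Op 2: a = realloc(a, 27) -> a = 0; heap: [0-26 ALLOC][27-53 FREE]
Op 3: b = malloc(9) -> b = 27; heap: [0-26 ALLOC][27-35 ALLOC][36-53 FREE]
Op 4: b = realloc(b, 5) -> b = 27; heap: [0-26 ALLOC][27-31 ALLOC][32-53 FREE]
Op 5: a = realloc(a, 22) -> a = 0; heap: [0-21 ALLOC][22-26 FREE][27-31 ALLOC][32-53 FREE]
Op 6: c = malloc(3) -> c = 22; heap: [0-21 ALLOC][22-24 ALLOC][25-26 FREE][27-31 ALLOC][32-53 FREE]
Op 7: d = malloc(14) -> d = 32; heap: [0-21 ALLOC][22-24 ALLOC][25-26 FREE][27-31 ALLOC][32-45 ALLOC][46-53 FREE]
Op 8: free(b) -> (freed b); heap: [0-21 ALLOC][22-24 ALLOC][25-31 FREE][32-45 ALLOC][46-53 FREE]
Free blocks: [7 8] total_free=15 largest=8 -> 100*(15-8)/15 = 700/15 ≈ 46.667 -> rounds to 47

Answer: 47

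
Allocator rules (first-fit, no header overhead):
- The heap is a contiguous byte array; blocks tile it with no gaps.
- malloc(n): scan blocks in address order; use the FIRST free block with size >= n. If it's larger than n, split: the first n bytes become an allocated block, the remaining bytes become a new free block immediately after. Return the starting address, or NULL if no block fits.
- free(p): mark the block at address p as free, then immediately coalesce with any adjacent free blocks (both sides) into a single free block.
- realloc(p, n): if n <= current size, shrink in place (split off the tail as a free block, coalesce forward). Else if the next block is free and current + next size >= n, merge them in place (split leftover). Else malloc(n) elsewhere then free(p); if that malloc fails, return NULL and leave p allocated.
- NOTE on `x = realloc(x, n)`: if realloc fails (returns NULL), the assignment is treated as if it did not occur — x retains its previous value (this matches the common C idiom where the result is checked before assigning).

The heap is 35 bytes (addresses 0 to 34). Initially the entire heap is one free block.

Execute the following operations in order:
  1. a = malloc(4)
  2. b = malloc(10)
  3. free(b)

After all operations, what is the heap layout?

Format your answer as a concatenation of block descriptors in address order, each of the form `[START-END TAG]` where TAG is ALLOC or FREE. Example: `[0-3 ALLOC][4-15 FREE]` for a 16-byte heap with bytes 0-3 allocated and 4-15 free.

Op 1: a = malloc(4) -> a = 0; heap: [0-3 ALLOC][4-34 FREE]
Op 2: b = malloc(10) -> b = 4; heap: [0-3 ALLOC][4-13 ALLOC][14-34 FREE]
Op 3: free(b) -> (freed b); heap: [0-3 ALLOC][4-34 FREE]

Answer: [0-3 ALLOC][4-34 FREE]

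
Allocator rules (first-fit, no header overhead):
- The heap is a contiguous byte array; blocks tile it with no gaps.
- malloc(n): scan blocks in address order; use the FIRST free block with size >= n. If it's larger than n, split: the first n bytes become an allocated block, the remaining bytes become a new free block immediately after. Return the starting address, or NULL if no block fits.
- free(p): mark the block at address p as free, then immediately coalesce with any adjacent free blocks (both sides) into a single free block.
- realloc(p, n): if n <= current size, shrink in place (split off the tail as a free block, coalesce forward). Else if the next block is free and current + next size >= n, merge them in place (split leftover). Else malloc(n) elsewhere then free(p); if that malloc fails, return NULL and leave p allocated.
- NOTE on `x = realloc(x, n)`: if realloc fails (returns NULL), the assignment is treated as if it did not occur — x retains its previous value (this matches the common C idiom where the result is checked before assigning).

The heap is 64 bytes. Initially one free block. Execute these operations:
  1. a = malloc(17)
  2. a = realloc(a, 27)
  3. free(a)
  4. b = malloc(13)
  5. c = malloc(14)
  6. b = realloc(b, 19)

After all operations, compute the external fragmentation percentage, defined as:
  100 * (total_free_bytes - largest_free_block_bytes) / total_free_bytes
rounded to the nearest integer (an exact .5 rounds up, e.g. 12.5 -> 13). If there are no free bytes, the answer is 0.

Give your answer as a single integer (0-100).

Op 1: a = malloc(17) -> a = 0; heap: [0-16 ALLOC][17-63 FREE]
Op 2: a = realloc(a, 27) -> a = 0; heap: [0-26 ALLOC][27-63 FREE]
Op 3: free(a) -> (freed a); heap: [0-63 FREE]
Op 4: b = malloc(13) -> b = 0; heap: [0-12 ALLOC][13-63 FREE]
Op 5: c = malloc(14) -> c = 13; heap: [0-12 ALLOC][13-26 ALLOC][27-63 FREE]
Op 6: b = realloc(b, 19) -> b = 27; heap: [0-12 FREE][13-26 ALLOC][27-45 ALLOC][46-63 FREE]
Free blocks: [13 18] total_free=31 largest=18 -> 100*(31-18)/31 = 1300/31 ≈ 41.935 -> rounds to 42

Answer: 42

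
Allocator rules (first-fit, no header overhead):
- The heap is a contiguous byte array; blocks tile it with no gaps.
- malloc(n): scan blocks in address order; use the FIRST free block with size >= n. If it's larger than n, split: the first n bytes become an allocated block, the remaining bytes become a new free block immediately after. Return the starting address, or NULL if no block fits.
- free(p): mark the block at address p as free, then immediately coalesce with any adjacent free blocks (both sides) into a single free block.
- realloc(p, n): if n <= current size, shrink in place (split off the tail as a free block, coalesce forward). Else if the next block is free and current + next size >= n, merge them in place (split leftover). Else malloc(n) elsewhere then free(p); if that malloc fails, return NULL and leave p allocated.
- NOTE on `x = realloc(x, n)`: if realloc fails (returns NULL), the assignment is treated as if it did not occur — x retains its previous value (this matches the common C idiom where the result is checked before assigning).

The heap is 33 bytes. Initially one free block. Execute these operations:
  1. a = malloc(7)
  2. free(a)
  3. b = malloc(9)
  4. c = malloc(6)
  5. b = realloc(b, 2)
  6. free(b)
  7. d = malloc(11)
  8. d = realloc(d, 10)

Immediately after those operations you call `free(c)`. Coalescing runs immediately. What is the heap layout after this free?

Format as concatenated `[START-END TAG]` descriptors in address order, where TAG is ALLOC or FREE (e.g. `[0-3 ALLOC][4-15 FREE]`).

Answer: [0-14 FREE][15-24 ALLOC][25-32 FREE]

Derivation:
Op 1: a = malloc(7) -> a = 0; heap: [0-6 ALLOC][7-32 FREE]
Op 2: free(a) -> (freed a); heap: [0-32 FREE]
Op 3: b = malloc(9) -> b = 0; heap: [0-8 ALLOC][9-32 FREE]
Op 4: c = malloc(6) -> c = 9; heap: [0-8 ALLOC][9-14 ALLOC][15-32 FREE]
Op 5: b = realloc(b, 2) -> b = 0; heap: [0-1 ALLOC][2-8 FREE][9-14 ALLOC][15-32 FREE]
Op 6: free(b) -> (freed b); heap: [0-8 FREE][9-14 ALLOC][15-32 FREE]
Op 7: d = malloc(11) -> d = 15; heap: [0-8 FREE][9-14 ALLOC][15-25 ALLOC][26-32 FREE]
Op 8: d = realloc(d, 10) -> d = 15; heap: [0-8 FREE][9-14 ALLOC][15-24 ALLOC][25-32 FREE]
free(c): c = 9 -> block [9-14 ALLOC]; mark free, coalesce with adjacent free neighbors -> [0-14 FREE][15-24 ALLOC][25-32 FREE]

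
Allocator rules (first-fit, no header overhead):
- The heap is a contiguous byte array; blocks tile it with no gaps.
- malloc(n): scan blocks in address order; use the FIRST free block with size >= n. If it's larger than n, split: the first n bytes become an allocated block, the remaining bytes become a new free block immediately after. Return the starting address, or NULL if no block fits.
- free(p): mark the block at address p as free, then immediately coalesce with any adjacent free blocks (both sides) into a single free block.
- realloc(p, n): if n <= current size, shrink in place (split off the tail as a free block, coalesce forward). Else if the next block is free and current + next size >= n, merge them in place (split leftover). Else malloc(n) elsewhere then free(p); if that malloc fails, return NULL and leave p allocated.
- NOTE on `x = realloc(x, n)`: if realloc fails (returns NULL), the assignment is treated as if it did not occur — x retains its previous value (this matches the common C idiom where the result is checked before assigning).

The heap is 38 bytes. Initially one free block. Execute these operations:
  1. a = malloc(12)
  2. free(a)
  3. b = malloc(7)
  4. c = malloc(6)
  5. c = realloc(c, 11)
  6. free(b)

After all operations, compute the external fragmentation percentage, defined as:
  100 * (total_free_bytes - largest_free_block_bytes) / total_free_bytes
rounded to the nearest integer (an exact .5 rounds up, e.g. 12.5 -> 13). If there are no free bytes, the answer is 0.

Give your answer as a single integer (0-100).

Answer: 26

Derivation:
Op 1: a = malloc(12) -> a = 0; heap: [0-11 ALLOC][12-37 FREE]
Op 2: free(a) -> (freed a); heap: [0-37 FREE]
Op 3: b = malloc(7) -> b = 0; heap: [0-6 ALLOC][7-37 FREE]
Op 4: c = malloc(6) -> c = 7; heap: [0-6 ALLOC][7-12 ALLOC][13-37 FREE]
Op 5: c = realloc(c, 11) -> c = 7; heap: [0-6 ALLOC][7-17 ALLOC][18-37 FREE]
Op 6: free(b) -> (freed b); heap: [0-6 FREE][7-17 ALLOC][18-37 FREE]
Free blocks: [7 20] total_free=27 largest=20 -> 100*(27-20)/27 = 700/27 ≈ 25.926 -> rounds to 26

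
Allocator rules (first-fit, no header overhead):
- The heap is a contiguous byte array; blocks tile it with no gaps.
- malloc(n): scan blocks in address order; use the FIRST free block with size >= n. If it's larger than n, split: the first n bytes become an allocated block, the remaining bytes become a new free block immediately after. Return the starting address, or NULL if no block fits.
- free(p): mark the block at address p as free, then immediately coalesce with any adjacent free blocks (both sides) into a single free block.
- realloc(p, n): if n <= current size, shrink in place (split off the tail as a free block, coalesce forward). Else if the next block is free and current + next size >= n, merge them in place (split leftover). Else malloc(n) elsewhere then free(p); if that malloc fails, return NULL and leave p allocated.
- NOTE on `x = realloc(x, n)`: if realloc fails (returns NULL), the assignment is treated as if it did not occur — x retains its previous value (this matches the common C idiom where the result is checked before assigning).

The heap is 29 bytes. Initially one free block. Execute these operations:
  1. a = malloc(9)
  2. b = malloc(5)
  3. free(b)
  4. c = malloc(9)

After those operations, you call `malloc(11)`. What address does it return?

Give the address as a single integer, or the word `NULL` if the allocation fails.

Answer: 18

Derivation:
Op 1: a = malloc(9) -> a = 0; heap: [0-8 ALLOC][9-28 FREE]
Op 2: b = malloc(5) -> b = 9; heap: [0-8 ALLOC][9-13 ALLOC][14-28 FREE]
Op 3: free(b) -> (freed b); heap: [0-8 ALLOC][9-28 FREE]
Op 4: c = malloc(9) -> c = 9; heap: [0-8 ALLOC][9-17 ALLOC][18-28 FREE]
malloc(11): first-fit scan over [0-8 ALLOC][9-17 ALLOC][18-28 FREE] -> 18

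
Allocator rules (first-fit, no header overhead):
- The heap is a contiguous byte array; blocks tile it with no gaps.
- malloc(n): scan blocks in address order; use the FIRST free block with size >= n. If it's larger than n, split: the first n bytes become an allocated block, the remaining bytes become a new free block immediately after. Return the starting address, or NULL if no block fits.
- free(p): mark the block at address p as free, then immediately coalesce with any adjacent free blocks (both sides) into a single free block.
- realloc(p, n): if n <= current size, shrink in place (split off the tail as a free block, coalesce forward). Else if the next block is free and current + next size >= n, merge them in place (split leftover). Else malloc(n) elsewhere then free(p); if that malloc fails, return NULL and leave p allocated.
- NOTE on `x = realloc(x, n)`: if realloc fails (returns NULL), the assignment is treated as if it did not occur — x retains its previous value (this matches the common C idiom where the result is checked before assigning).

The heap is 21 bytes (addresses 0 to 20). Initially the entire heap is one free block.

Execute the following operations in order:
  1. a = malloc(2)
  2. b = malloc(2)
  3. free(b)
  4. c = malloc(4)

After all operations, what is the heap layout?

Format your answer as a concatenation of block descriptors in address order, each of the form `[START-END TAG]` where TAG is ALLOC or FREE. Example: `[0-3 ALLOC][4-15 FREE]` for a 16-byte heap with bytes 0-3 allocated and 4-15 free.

Op 1: a = malloc(2) -> a = 0; heap: [0-1 ALLOC][2-20 FREE]
Op 2: b = malloc(2) -> b = 2; heap: [0-1 ALLOC][2-3 ALLOC][4-20 FREE]
Op 3: free(b) -> (freed b); heap: [0-1 ALLOC][2-20 FREE]
Op 4: c = malloc(4) -> c = 2; heap: [0-1 ALLOC][2-5 ALLOC][6-20 FREE]

Answer: [0-1 ALLOC][2-5 ALLOC][6-20 FREE]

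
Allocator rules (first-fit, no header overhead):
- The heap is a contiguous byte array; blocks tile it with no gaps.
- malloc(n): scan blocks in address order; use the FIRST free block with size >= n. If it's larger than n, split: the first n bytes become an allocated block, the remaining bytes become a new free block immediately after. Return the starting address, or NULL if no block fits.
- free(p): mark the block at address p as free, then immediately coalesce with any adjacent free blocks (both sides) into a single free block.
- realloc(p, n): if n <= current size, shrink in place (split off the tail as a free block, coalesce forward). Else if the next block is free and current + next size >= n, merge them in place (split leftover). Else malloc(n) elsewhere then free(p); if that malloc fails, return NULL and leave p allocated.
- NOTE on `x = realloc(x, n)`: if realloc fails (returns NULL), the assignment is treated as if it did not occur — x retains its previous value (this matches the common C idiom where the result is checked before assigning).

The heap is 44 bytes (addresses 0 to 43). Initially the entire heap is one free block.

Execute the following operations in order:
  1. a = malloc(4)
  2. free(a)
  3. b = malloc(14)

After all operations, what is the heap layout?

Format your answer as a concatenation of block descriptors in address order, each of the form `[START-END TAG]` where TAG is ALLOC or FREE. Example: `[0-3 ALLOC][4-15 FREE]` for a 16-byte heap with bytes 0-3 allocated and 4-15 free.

Op 1: a = malloc(4) -> a = 0; heap: [0-3 ALLOC][4-43 FREE]
Op 2: free(a) -> (freed a); heap: [0-43 FREE]
Op 3: b = malloc(14) -> b = 0; heap: [0-13 ALLOC][14-43 FREE]

Answer: [0-13 ALLOC][14-43 FREE]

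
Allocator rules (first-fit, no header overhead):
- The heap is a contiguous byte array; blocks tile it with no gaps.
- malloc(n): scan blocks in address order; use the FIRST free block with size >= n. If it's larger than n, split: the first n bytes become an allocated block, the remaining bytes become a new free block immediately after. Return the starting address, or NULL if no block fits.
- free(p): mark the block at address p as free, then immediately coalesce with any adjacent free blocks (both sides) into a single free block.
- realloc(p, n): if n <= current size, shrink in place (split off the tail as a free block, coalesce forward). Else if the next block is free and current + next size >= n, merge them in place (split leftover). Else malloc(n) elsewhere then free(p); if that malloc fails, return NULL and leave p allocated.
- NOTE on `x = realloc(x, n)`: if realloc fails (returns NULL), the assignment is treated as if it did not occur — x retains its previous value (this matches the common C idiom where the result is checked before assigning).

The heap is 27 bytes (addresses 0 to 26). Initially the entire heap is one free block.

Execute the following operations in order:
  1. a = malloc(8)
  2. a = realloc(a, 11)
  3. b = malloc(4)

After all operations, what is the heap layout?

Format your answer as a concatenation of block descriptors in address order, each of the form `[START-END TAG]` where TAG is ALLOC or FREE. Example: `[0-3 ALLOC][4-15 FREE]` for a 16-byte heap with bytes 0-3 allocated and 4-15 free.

Answer: [0-10 ALLOC][11-14 ALLOC][15-26 FREE]

Derivation:
Op 1: a = malloc(8) -> a = 0; heap: [0-7 ALLOC][8-26 FREE]
Op 2: a = realloc(a, 11) -> a = 0; heap: [0-10 ALLOC][11-26 FREE]
Op 3: b = malloc(4) -> b = 11; heap: [0-10 ALLOC][11-14 ALLOC][15-26 FREE]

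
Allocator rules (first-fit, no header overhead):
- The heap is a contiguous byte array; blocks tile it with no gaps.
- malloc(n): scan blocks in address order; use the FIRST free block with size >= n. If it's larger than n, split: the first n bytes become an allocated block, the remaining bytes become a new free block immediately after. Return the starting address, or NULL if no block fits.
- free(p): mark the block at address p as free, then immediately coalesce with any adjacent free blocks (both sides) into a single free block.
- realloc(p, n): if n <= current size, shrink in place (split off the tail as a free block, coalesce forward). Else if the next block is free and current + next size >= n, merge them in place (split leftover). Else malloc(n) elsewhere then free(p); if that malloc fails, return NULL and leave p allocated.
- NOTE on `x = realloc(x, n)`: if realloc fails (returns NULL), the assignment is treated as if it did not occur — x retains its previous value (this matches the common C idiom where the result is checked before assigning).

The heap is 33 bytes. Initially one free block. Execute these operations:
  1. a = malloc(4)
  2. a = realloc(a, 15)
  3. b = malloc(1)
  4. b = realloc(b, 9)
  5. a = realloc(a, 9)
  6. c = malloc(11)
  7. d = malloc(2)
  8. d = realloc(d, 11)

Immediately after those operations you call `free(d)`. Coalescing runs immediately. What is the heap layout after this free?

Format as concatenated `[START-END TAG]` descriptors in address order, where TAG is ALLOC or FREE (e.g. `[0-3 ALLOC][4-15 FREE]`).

Op 1: a = malloc(4) -> a = 0; heap: [0-3 ALLOC][4-32 FREE]
Op 2: a = realloc(a, 15) -> a = 0; heap: [0-14 ALLOC][15-32 FREE]
Op 3: b = malloc(1) -> b = 15; heap: [0-14 ALLOC][15-15 ALLOC][16-32 FREE]
Op 4: b = realloc(b, 9) -> b = 15; heap: [0-14 ALLOC][15-23 ALLOC][24-32 FREE]
Op 5: a = realloc(a, 9) -> a = 0; heap: [0-8 ALLOC][9-14 FREE][15-23 ALLOC][24-32 FREE]
Op 6: c = malloc(11) -> c = NULL; heap: [0-8 ALLOC][9-14 FREE][15-23 ALLOC][24-32 FREE]
Op 7: d = malloc(2) -> d = 9; heap: [0-8 ALLOC][9-10 ALLOC][11-14 FREE][15-23 ALLOC][24-32 FREE]
Op 8: d = realloc(d, 11) -> NULL (d unchanged); heap: [0-8 ALLOC][9-10 ALLOC][11-14 FREE][15-23 ALLOC][24-32 FREE]
free(d): d = 9 -> block [9-10 ALLOC]; mark free, coalesce with adjacent free neighbors -> [0-8 ALLOC][9-14 FREE][15-23 ALLOC][24-32 FREE]

Answer: [0-8 ALLOC][9-14 FREE][15-23 ALLOC][24-32 FREE]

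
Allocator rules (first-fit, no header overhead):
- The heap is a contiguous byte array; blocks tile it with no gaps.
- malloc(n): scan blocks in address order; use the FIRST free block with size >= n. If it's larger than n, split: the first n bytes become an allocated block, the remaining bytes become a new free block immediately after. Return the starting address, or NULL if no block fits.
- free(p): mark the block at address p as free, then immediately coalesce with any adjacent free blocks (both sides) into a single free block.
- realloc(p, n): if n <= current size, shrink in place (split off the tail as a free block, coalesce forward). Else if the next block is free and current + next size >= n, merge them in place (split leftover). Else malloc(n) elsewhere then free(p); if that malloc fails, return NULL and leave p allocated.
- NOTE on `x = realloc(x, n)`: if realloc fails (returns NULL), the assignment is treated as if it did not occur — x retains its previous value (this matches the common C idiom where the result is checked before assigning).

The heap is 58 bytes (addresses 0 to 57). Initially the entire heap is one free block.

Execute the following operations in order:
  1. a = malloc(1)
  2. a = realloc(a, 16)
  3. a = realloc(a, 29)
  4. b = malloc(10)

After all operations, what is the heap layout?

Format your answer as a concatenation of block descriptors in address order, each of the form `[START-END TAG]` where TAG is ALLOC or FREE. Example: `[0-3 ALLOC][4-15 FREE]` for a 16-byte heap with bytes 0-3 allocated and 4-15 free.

Op 1: a = malloc(1) -> a = 0; heap: [0-0 ALLOC][1-57 FREE]
Op 2: a = realloc(a, 16) -> a = 0; heap: [0-15 ALLOC][16-57 FREE]
Op 3: a = realloc(a, 29) -> a = 0; heap: [0-28 ALLOC][29-57 FREE]
Op 4: b = malloc(10) -> b = 29; heap: [0-28 ALLOC][29-38 ALLOC][39-57 FREE]

Answer: [0-28 ALLOC][29-38 ALLOC][39-57 FREE]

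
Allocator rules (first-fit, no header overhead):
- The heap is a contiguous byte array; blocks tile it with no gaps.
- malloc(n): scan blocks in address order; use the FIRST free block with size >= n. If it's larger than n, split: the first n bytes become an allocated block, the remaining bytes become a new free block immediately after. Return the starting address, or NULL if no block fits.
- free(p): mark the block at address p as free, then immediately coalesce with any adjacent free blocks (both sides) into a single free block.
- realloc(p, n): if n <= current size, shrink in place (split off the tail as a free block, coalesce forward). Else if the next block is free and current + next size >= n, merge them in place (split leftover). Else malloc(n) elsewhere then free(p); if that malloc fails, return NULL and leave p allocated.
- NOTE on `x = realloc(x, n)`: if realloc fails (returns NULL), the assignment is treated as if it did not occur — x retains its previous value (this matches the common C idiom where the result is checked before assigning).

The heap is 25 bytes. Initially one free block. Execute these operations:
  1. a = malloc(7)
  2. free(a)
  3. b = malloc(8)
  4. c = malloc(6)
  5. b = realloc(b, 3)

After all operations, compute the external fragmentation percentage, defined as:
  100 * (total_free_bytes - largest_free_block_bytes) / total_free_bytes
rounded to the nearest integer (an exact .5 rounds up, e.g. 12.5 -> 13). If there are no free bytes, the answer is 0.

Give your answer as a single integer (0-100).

Op 1: a = malloc(7) -> a = 0; heap: [0-6 ALLOC][7-24 FREE]
Op 2: free(a) -> (freed a); heap: [0-24 FREE]
Op 3: b = malloc(8) -> b = 0; heap: [0-7 ALLOC][8-24 FREE]
Op 4: c = malloc(6) -> c = 8; heap: [0-7 ALLOC][8-13 ALLOC][14-24 FREE]
Op 5: b = realloc(b, 3) -> b = 0; heap: [0-2 ALLOC][3-7 FREE][8-13 ALLOC][14-24 FREE]
Free blocks: [5 11] total_free=16 largest=11 -> 100*(16-11)/16 = 500/16 = 31.25 -> rounds to 31

Answer: 31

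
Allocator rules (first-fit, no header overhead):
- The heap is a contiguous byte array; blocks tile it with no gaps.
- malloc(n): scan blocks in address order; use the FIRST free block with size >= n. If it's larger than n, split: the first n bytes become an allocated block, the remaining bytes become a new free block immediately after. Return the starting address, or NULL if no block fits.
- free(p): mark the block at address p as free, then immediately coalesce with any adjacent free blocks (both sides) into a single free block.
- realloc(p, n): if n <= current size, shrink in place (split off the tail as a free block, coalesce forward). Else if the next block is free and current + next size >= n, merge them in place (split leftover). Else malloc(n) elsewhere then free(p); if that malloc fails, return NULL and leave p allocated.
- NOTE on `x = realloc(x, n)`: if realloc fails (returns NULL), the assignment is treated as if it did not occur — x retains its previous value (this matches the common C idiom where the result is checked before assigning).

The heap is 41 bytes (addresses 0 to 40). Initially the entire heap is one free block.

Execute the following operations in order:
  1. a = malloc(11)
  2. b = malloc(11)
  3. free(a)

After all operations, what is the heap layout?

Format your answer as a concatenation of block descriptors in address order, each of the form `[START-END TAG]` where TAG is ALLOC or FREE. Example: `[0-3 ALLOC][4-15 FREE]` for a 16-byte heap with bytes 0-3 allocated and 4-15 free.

Answer: [0-10 FREE][11-21 ALLOC][22-40 FREE]

Derivation:
Op 1: a = malloc(11) -> a = 0; heap: [0-10 ALLOC][11-40 FREE]
Op 2: b = malloc(11) -> b = 11; heap: [0-10 ALLOC][11-21 ALLOC][22-40 FREE]
Op 3: free(a) -> (freed a); heap: [0-10 FREE][11-21 ALLOC][22-40 FREE]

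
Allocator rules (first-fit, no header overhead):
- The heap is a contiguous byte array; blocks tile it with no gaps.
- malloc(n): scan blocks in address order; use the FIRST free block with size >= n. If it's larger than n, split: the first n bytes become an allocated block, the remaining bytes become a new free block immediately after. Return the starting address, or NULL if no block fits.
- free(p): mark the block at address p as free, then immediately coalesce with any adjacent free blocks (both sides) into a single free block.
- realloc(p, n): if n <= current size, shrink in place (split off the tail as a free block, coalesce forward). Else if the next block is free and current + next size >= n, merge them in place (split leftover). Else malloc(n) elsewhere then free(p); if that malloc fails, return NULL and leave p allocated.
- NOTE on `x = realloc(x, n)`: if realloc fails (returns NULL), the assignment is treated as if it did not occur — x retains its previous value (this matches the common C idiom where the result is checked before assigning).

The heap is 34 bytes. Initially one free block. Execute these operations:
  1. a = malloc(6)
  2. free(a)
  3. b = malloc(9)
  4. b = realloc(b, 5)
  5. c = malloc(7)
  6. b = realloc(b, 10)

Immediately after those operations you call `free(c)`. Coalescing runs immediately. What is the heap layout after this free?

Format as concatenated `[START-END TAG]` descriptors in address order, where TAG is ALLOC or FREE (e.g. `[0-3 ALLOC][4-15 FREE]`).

Answer: [0-11 FREE][12-21 ALLOC][22-33 FREE]

Derivation:
Op 1: a = malloc(6) -> a = 0; heap: [0-5 ALLOC][6-33 FREE]
Op 2: free(a) -> (freed a); heap: [0-33 FREE]
Op 3: b = malloc(9) -> b = 0; heap: [0-8 ALLOC][9-33 FREE]
Op 4: b = realloc(b, 5) -> b = 0; heap: [0-4 ALLOC][5-33 FREE]
Op 5: c = malloc(7) -> c = 5; heap: [0-4 ALLOC][5-11 ALLOC][12-33 FREE]
Op 6: b = realloc(b, 10) -> b = 12; heap: [0-4 FREE][5-11 ALLOC][12-21 ALLOC][22-33 FREE]
free(c): c = 5 -> block [5-11 ALLOC]; mark free, coalesce with adjacent free neighbors -> [0-11 FREE][12-21 ALLOC][22-33 FREE]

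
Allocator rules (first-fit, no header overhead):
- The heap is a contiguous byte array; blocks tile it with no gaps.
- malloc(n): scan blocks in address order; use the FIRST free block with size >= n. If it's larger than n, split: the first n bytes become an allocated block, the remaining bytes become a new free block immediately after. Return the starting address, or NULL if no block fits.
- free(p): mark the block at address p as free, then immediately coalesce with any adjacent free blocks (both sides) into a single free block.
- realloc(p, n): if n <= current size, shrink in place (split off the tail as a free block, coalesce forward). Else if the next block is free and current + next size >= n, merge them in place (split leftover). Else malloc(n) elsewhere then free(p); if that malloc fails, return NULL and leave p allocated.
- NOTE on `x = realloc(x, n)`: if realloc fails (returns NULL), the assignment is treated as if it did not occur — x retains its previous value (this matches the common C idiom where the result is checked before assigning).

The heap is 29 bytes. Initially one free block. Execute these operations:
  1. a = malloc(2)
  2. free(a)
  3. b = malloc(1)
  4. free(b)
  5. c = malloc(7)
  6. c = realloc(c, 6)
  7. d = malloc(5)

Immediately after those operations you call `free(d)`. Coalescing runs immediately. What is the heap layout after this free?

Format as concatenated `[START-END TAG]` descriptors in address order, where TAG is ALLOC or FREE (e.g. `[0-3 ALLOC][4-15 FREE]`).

Op 1: a = malloc(2) -> a = 0; heap: [0-1 ALLOC][2-28 FREE]
Op 2: free(a) -> (freed a); heap: [0-28 FREE]
Op 3: b = malloc(1) -> b = 0; heap: [0-0 ALLOC][1-28 FREE]
Op 4: free(b) -> (freed b); heap: [0-28 FREE]
Op 5: c = malloc(7) -> c = 0; heap: [0-6 ALLOC][7-28 FREE]
Op 6: c = realloc(c, 6) -> c = 0; heap: [0-5 ALLOC][6-28 FREE]
Op 7: d = malloc(5) -> d = 6; heap: [0-5 ALLOC][6-10 ALLOC][11-28 FREE]
free(d): d = 6 -> block [6-10 ALLOC]; mark free, coalesce with adjacent free neighbors -> [0-5 ALLOC][6-28 FREE]

Answer: [0-5 ALLOC][6-28 FREE]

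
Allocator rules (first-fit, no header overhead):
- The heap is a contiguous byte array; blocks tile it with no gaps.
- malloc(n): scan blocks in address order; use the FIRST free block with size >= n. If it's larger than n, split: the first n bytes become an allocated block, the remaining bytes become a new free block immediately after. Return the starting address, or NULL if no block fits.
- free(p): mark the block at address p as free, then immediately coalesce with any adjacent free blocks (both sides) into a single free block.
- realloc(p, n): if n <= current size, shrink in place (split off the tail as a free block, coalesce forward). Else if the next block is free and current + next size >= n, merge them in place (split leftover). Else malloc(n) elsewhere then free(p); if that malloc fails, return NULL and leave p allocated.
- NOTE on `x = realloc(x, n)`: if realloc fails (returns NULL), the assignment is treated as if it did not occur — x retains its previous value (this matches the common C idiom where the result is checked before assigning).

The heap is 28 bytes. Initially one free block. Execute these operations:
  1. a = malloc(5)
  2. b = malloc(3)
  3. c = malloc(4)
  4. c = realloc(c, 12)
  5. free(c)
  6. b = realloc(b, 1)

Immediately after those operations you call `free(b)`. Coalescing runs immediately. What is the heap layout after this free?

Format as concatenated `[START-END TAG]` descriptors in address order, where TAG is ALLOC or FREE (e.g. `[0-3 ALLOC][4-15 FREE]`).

Op 1: a = malloc(5) -> a = 0; heap: [0-4 ALLOC][5-27 FREE]
Op 2: b = malloc(3) -> b = 5; heap: [0-4 ALLOC][5-7 ALLOC][8-27 FREE]
Op 3: c = malloc(4) -> c = 8; heap: [0-4 ALLOC][5-7 ALLOC][8-11 ALLOC][12-27 FREE]
Op 4: c = realloc(c, 12) -> c = 8; heap: [0-4 ALLOC][5-7 ALLOC][8-19 ALLOC][20-27 FREE]
Op 5: free(c) -> (freed c); heap: [0-4 ALLOC][5-7 ALLOC][8-27 FREE]
Op 6: b = realloc(b, 1) -> b = 5; heap: [0-4 ALLOC][5-5 ALLOC][6-27 FREE]
free(b): b = 5 -> block [5-5 ALLOC]; mark free, coalesce with adjacent free neighbors -> [0-4 ALLOC][5-27 FREE]

Answer: [0-4 ALLOC][5-27 FREE]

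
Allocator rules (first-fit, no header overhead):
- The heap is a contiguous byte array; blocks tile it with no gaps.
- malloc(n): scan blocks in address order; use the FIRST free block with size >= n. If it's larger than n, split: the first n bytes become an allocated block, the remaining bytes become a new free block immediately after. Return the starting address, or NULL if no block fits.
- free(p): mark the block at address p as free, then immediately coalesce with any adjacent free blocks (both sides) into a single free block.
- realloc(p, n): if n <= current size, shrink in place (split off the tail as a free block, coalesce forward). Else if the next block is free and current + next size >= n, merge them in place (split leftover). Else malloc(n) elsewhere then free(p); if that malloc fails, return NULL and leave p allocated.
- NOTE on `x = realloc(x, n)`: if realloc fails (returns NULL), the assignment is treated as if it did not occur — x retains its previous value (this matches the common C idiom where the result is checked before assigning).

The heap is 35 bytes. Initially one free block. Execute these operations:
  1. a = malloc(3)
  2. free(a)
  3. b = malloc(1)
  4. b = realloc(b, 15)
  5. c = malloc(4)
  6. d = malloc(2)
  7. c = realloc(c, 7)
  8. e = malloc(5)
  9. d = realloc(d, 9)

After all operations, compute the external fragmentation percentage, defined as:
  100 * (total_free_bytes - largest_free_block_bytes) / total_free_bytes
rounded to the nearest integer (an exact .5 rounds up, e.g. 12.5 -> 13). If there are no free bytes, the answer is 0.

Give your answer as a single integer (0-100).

Answer: 33

Derivation:
Op 1: a = malloc(3) -> a = 0; heap: [0-2 ALLOC][3-34 FREE]
Op 2: free(a) -> (freed a); heap: [0-34 FREE]
Op 3: b = malloc(1) -> b = 0; heap: [0-0 ALLOC][1-34 FREE]
Op 4: b = realloc(b, 15) -> b = 0; heap: [0-14 ALLOC][15-34 FREE]
Op 5: c = malloc(4) -> c = 15; heap: [0-14 ALLOC][15-18 ALLOC][19-34 FREE]
Op 6: d = malloc(2) -> d = 19; heap: [0-14 ALLOC][15-18 ALLOC][19-20 ALLOC][21-34 FREE]
Op 7: c = realloc(c, 7) -> c = 21; heap: [0-14 ALLOC][15-18 FREE][19-20 ALLOC][21-27 ALLOC][28-34 FREE]
Op 8: e = malloc(5) -> e = 28; heap: [0-14 ALLOC][15-18 FREE][19-20 ALLOC][21-27 ALLOC][28-32 ALLOC][33-34 FREE]
Op 9: d = realloc(d, 9) -> NULL (d unchanged); heap: [0-14 ALLOC][15-18 FREE][19-20 ALLOC][21-27 ALLOC][28-32 ALLOC][33-34 FREE]
Free blocks: [4 2] total_free=6 largest=4 -> 100*(6-4)/6 = 200/6 ≈ 33.333 -> rounds to 33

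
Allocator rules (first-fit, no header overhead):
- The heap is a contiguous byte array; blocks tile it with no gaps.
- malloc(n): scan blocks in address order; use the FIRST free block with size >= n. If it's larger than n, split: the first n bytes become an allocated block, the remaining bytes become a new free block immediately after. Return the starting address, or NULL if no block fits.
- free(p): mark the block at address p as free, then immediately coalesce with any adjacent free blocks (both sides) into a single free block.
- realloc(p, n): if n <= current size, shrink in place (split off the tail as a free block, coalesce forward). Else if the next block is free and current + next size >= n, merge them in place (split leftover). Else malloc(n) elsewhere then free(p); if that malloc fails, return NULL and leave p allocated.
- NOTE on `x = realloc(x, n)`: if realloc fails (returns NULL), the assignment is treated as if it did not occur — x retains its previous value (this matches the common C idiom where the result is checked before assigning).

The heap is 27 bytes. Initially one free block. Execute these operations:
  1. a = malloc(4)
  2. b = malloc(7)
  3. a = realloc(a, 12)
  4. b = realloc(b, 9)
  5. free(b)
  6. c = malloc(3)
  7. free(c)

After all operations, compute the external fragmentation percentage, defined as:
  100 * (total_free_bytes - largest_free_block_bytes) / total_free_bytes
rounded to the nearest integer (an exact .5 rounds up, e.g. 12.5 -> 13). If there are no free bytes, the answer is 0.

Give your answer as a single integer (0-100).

Op 1: a = malloc(4) -> a = 0; heap: [0-3 ALLOC][4-26 FREE]
Op 2: b = malloc(7) -> b = 4; heap: [0-3 ALLOC][4-10 ALLOC][11-26 FREE]
Op 3: a = realloc(a, 12) -> a = 11; heap: [0-3 FREE][4-10 ALLOC][11-22 ALLOC][23-26 FREE]
Op 4: b = realloc(b, 9) -> NULL (b unchanged); heap: [0-3 FREE][4-10 ALLOC][11-22 ALLOC][23-26 FREE]
Op 5: free(b) -> (freed b); heap: [0-10 FREE][11-22 ALLOC][23-26 FREE]
Op 6: c = malloc(3) -> c = 0; heap: [0-2 ALLOC][3-10 FREE][11-22 ALLOC][23-26 FREE]
Op 7: free(c) -> (freed c); heap: [0-10 FREE][11-22 ALLOC][23-26 FREE]
Free blocks: [11 4] total_free=15 largest=11 -> 100*(15-11)/15 = 400/15 ≈ 26.667 -> rounds to 27

Answer: 27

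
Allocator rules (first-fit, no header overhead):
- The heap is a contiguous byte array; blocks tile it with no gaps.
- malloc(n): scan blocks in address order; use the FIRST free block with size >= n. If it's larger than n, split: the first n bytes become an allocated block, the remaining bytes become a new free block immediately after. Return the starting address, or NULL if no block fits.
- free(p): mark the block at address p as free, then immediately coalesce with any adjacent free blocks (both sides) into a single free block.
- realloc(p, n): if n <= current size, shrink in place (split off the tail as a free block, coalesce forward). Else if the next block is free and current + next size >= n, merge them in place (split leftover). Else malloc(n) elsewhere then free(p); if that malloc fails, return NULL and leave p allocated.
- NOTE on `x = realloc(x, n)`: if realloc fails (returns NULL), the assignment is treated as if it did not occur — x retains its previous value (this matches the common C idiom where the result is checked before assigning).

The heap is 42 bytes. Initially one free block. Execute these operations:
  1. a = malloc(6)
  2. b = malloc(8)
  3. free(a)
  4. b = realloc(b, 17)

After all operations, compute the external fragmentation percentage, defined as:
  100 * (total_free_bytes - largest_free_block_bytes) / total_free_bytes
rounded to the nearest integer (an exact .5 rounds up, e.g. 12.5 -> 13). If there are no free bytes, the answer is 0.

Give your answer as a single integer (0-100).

Answer: 24

Derivation:
Op 1: a = malloc(6) -> a = 0; heap: [0-5 ALLOC][6-41 FREE]
Op 2: b = malloc(8) -> b = 6; heap: [0-5 ALLOC][6-13 ALLOC][14-41 FREE]
Op 3: free(a) -> (freed a); heap: [0-5 FREE][6-13 ALLOC][14-41 FREE]
Op 4: b = realloc(b, 17) -> b = 6; heap: [0-5 FREE][6-22 ALLOC][23-41 FREE]
Free blocks: [6 19] total_free=25 largest=19 -> 100*(25-19)/25 = 600/25 = 24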